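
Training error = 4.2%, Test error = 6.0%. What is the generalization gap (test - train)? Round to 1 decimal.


Generalization gap = test_error - train_error
= 6.0 - 4.2
= 1.8%
A small gap suggests good generalization.

1.8


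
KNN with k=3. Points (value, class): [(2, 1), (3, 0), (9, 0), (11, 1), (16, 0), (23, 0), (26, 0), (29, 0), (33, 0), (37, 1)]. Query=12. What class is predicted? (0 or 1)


Distances from query 12:
Point 11 (class 1): distance = 1
Point 9 (class 0): distance = 3
Point 16 (class 0): distance = 4
K=3 nearest neighbors: classes = [1, 0, 0]
Votes for class 1: 1 / 3
Majority vote => class 0

0


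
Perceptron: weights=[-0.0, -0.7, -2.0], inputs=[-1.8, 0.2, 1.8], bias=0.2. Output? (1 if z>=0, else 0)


z = w . x + b
= -0.0*-1.8 + -0.7*0.2 + -2.0*1.8 + 0.2
= 0.0 + -0.14 + -3.6 + 0.2
= -3.74 + 0.2
= -3.54
Since z = -3.54 < 0, output = 0

0


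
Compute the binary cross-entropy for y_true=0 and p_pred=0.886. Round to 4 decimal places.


For y=0: Loss = -log(1-p)
= -log(1 - 0.886)
= -log(0.114)
= -(-2.1716)
= 2.1716

2.1716


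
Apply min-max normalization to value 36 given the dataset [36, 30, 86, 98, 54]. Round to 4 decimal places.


Min = 30, Max = 98
Range = 98 - 30 = 68
Scaled = (x - min) / (max - min)
= (36 - 30) / 68
= 6 / 68
= 0.0882

0.0882


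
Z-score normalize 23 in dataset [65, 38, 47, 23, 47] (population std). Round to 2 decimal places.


Mean = (65 + 38 + 47 + 23 + 47) / 5 = 44.0
Variance = sum((x_i - mean)^2) / n = 187.2
Std = sqrt(187.2) = 13.6821
Z = (x - mean) / std
= (23 - 44.0) / 13.6821
= -21.0 / 13.6821
= -1.53

-1.53


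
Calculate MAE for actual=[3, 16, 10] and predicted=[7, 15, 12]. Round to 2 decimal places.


Absolute errors: [4, 1, 2]
Sum of absolute errors = 7
MAE = 7 / 3 = 2.33

2.33


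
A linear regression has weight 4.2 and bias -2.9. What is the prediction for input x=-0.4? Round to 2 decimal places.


y = 4.2 * -0.4 + (-2.9)
= -1.68 + (-2.9)
= -4.58

-4.58


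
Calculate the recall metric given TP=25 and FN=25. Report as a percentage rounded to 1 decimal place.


Recall = TP / (TP + FN) * 100
= 25 / (25 + 25)
= 25 / 50
= 0.5
= 50.0%

50.0


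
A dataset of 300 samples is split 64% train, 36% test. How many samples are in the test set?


Train samples = 300 * 64% = 192
Test samples = 300 - 192
= 108

108


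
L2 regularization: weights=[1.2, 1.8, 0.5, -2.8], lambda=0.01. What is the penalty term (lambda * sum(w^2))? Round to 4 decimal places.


Squaring each weight:
1.2^2 = 1.44
1.8^2 = 3.24
0.5^2 = 0.25
(-2.8)^2 = 7.84
Sum of squares = 12.77
Penalty = 0.01 * 12.77 = 0.1277

0.1277


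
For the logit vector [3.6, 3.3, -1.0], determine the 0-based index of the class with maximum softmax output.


Softmax is a monotonic transformation, so it preserves the argmax.
We need to find the index of the maximum logit.
Index 0: 3.6
Index 1: 3.3
Index 2: -1.0
Maximum logit = 3.6 at index 0

0


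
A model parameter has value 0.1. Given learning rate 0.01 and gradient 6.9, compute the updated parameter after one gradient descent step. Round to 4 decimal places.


w_new = w_old - lr * gradient
= 0.1 - 0.01 * 6.9
= 0.1 - (0.069)
= 0.0310

0.0310


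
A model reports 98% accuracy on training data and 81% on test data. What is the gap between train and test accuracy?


Gap = train_accuracy - test_accuracy
= 98 - 81
= 17%
This gap suggests the model is overfitting.

17


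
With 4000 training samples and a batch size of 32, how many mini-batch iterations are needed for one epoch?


Iterations per epoch = dataset_size / batch_size
= 4000 / 32
= 125

125


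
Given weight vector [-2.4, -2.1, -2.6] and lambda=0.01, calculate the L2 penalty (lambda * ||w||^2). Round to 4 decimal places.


Squaring each weight:
(-2.4)^2 = 5.76
(-2.1)^2 = 4.41
(-2.6)^2 = 6.76
Sum of squares = 16.93
Penalty = 0.01 * 16.93 = 0.1693

0.1693


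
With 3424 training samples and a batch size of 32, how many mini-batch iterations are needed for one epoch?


Iterations per epoch = dataset_size / batch_size
= 3424 / 32
= 107

107


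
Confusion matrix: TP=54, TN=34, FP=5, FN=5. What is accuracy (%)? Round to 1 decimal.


Accuracy = (TP + TN) / (TP + TN + FP + FN) * 100
= (54 + 34) / (54 + 34 + 5 + 5)
= 88 / 98
= 0.898
= 89.8%

89.8


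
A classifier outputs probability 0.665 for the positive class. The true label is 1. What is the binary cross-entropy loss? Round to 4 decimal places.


For y=1: Loss = -log(p)
= -log(0.665)
= -(-0.408)
= 0.4080

0.4080


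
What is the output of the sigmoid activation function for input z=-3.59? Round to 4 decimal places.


sigmoid(z) = 1 / (1 + exp(-z))
exp(-(-3.59)) = exp(3.59) = 36.2341
1 + 36.2341 = 37.2341
1 / 37.2341 = 0.0269

0.0269


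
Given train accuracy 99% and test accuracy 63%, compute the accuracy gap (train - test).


Gap = train_accuracy - test_accuracy
= 99 - 63
= 36%
This large gap strongly indicates overfitting.

36


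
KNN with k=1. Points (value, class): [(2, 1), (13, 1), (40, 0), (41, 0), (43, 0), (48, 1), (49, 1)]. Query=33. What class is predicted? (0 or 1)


Distances from query 33:
Point 40 (class 0): distance = 7
K=1 nearest neighbors: classes = [0]
Votes for class 1: 0 / 1
Majority vote => class 0

0


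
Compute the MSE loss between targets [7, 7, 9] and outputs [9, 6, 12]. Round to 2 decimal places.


Differences: [-2, 1, -3]
Squared errors: [4, 1, 9]
Sum of squared errors = 14
MSE = 14 / 3 = 4.67

4.67


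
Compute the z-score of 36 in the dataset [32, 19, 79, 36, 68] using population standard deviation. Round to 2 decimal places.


Mean = (32 + 19 + 79 + 36 + 68) / 5 = 46.8
Variance = sum((x_i - mean)^2) / n = 518.96
Std = sqrt(518.96) = 22.7807
Z = (x - mean) / std
= (36 - 46.8) / 22.7807
= -10.8 / 22.7807
= -0.47

-0.47


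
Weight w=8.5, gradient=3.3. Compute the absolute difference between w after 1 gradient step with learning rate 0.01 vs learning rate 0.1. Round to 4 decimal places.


With lr=0.01: w_new = 8.5 - 0.01 * 3.3 = 8.467
With lr=0.1: w_new = 8.5 - 0.1 * 3.3 = 8.17
Absolute difference = |8.467 - 8.17|
= 0.2970

0.2970


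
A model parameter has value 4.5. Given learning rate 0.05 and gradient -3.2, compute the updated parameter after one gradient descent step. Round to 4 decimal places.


w_new = w_old - lr * gradient
= 4.5 - 0.05 * -3.2
= 4.5 - (-0.16)
= 4.6600

4.6600


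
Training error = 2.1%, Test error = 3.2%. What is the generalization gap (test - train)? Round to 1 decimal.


Generalization gap = test_error - train_error
= 3.2 - 2.1
= 1.1%
A small gap suggests good generalization.

1.1


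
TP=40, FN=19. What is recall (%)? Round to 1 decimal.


Recall = TP / (TP + FN) * 100
= 40 / (40 + 19)
= 40 / 59
= 0.678
= 67.8%

67.8


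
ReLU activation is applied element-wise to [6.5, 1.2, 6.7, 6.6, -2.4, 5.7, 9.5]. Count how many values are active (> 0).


ReLU(x) = max(0, x) for each element:
ReLU(6.5) = 6.5
ReLU(1.2) = 1.2
ReLU(6.7) = 6.7
ReLU(6.6) = 6.6
ReLU(-2.4) = 0
ReLU(5.7) = 5.7
ReLU(9.5) = 9.5
Active neurons (>0): 6

6


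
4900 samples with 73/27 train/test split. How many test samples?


Train samples = 4900 * 73% = 3577
Test samples = 4900 - 3577
= 1323

1323


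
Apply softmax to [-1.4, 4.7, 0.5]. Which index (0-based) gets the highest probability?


Softmax is a monotonic transformation, so it preserves the argmax.
We need to find the index of the maximum logit.
Index 0: -1.4
Index 1: 4.7
Index 2: 0.5
Maximum logit = 4.7 at index 1

1


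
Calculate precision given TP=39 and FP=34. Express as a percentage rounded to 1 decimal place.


Precision = TP / (TP + FP) * 100
= 39 / (39 + 34)
= 39 / 73
= 0.5342
= 53.4%

53.4


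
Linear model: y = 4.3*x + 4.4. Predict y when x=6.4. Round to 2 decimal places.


y = 4.3 * 6.4 + (4.4)
= 27.52 + (4.4)
= 31.92

31.92


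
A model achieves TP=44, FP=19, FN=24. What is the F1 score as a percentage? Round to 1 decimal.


Precision = TP / (TP + FP) = 44 / 63 = 0.6984
Recall = TP / (TP + FN) = 44 / 68 = 0.6471
F1 = 2 * P * R / (P + R)
= 2 * 0.6984 * 0.6471 / (0.6984 + 0.6471)
= 0.9038 / 1.3455
= 0.6718
As percentage: 67.2%

67.2


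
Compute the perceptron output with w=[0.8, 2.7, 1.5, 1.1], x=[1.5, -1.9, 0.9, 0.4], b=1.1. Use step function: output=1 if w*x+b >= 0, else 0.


z = w . x + b
= 0.8*1.5 + 2.7*-1.9 + 1.5*0.9 + 1.1*0.4 + 1.1
= 1.2 + -5.13 + 1.35 + 0.44 + 1.1
= -2.14 + 1.1
= -1.04
Since z = -1.04 < 0, output = 0

0


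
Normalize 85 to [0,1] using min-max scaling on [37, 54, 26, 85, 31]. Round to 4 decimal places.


Min = 26, Max = 85
Range = 85 - 26 = 59
Scaled = (x - min) / (max - min)
= (85 - 26) / 59
= 59 / 59
= 1.0000

1.0000


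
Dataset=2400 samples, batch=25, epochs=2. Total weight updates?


Iterations per epoch = 2400 / 25 = 96
Total updates = iterations_per_epoch * epochs
= 96 * 2
= 192

192


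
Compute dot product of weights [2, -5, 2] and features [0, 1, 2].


Element-wise products:
2 * 0 = 0
-5 * 1 = -5
2 * 2 = 4
Sum = 0 + -5 + 4
= -1

-1


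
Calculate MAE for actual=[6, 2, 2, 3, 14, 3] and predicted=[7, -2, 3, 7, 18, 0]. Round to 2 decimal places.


Absolute errors: [1, 4, 1, 4, 4, 3]
Sum of absolute errors = 17
MAE = 17 / 6 = 2.83

2.83


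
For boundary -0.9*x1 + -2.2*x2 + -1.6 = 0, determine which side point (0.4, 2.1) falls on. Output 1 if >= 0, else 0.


Compute -0.9 * 0.4 + -2.2 * 2.1 + -1.6
= -0.36 + -4.62 + -1.6
= -6.58
Since -6.58 < 0, the point is on the negative side.

0


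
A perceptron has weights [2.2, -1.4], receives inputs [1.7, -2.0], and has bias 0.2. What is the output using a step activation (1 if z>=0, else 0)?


z = w . x + b
= 2.2*1.7 + -1.4*-2.0 + 0.2
= 3.74 + 2.8 + 0.2
= 6.54 + 0.2
= 6.74
Since z = 6.74 >= 0, output = 1

1


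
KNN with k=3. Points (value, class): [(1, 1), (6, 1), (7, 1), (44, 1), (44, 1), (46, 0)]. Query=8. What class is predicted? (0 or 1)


Distances from query 8:
Point 7 (class 1): distance = 1
Point 6 (class 1): distance = 2
Point 1 (class 1): distance = 7
K=3 nearest neighbors: classes = [1, 1, 1]
Votes for class 1: 3 / 3
Majority vote => class 1

1


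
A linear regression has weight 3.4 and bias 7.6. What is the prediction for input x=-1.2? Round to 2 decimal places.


y = 3.4 * -1.2 + (7.6)
= -4.08 + (7.6)
= 3.52

3.52


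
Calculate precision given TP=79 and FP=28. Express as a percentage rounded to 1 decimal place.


Precision = TP / (TP + FP) * 100
= 79 / (79 + 28)
= 79 / 107
= 0.7383
= 73.8%

73.8


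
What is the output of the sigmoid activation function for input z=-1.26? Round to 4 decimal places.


sigmoid(z) = 1 / (1 + exp(-z))
exp(-(-1.26)) = exp(1.26) = 3.5254
1 + 3.5254 = 4.5254
1 / 4.5254 = 0.2210

0.2210


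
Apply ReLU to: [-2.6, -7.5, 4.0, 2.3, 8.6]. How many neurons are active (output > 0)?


ReLU(x) = max(0, x) for each element:
ReLU(-2.6) = 0
ReLU(-7.5) = 0
ReLU(4.0) = 4.0
ReLU(2.3) = 2.3
ReLU(8.6) = 8.6
Active neurons (>0): 3

3


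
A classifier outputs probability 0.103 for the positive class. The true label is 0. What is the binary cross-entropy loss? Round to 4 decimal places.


For y=0: Loss = -log(1-p)
= -log(1 - 0.103)
= -log(0.897)
= -(-0.1087)
= 0.1087

0.1087


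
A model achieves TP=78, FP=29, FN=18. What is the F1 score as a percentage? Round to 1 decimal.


Precision = TP / (TP + FP) = 78 / 107 = 0.729
Recall = TP / (TP + FN) = 78 / 96 = 0.8125
F1 = 2 * P * R / (P + R)
= 2 * 0.729 * 0.8125 / (0.729 + 0.8125)
= 1.1846 / 1.5415
= 0.7685
As percentage: 76.8%

76.8


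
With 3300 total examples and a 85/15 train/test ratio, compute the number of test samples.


Train samples = 3300 * 85% = 2805
Test samples = 3300 - 2805
= 495

495


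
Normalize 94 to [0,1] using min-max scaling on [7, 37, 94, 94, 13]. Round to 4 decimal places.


Min = 7, Max = 94
Range = 94 - 7 = 87
Scaled = (x - min) / (max - min)
= (94 - 7) / 87
= 87 / 87
= 1.0000

1.0000


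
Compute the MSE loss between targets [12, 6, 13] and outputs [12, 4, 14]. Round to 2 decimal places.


Differences: [0, 2, -1]
Squared errors: [0, 4, 1]
Sum of squared errors = 5
MSE = 5 / 3 = 1.67

1.67


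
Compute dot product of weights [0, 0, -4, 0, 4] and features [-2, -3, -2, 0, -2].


Element-wise products:
0 * -2 = 0
0 * -3 = 0
-4 * -2 = 8
0 * 0 = 0
4 * -2 = -8
Sum = 0 + 0 + 8 + 0 + -8
= 0

0


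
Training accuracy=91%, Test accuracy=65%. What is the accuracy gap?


Gap = train_accuracy - test_accuracy
= 91 - 65
= 26%
This large gap strongly indicates overfitting.

26


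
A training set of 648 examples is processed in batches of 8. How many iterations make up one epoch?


Iterations per epoch = dataset_size / batch_size
= 648 / 8
= 81

81


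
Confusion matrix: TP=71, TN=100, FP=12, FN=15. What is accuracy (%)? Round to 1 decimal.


Accuracy = (TP + TN) / (TP + TN + FP + FN) * 100
= (71 + 100) / (71 + 100 + 12 + 15)
= 171 / 198
= 0.8636
= 86.4%

86.4


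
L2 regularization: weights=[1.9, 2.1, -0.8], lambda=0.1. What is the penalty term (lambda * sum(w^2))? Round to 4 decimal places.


Squaring each weight:
1.9^2 = 3.61
2.1^2 = 4.41
(-0.8)^2 = 0.64
Sum of squares = 8.66
Penalty = 0.1 * 8.66 = 0.8660

0.8660


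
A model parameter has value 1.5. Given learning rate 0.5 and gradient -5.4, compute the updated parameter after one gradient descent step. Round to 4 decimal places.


w_new = w_old - lr * gradient
= 1.5 - 0.5 * -5.4
= 1.5 - (-2.7)
= 4.2000

4.2000


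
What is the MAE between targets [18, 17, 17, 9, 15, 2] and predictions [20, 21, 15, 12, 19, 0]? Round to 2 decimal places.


Absolute errors: [2, 4, 2, 3, 4, 2]
Sum of absolute errors = 17
MAE = 17 / 6 = 2.83

2.83


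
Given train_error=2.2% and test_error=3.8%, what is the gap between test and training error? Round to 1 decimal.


Generalization gap = test_error - train_error
= 3.8 - 2.2
= 1.6%
A small gap suggests good generalization.

1.6


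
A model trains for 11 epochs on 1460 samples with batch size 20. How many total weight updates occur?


Iterations per epoch = 1460 / 20 = 73
Total updates = iterations_per_epoch * epochs
= 73 * 11
= 803

803


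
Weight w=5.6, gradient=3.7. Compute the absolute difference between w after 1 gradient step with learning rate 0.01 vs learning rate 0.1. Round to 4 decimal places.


With lr=0.01: w_new = 5.6 - 0.01 * 3.7 = 5.563
With lr=0.1: w_new = 5.6 - 0.1 * 3.7 = 5.23
Absolute difference = |5.563 - 5.23|
= 0.3330

0.3330


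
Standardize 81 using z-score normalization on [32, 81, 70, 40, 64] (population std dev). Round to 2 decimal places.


Mean = (32 + 81 + 70 + 40 + 64) / 5 = 57.4
Variance = sum((x_i - mean)^2) / n = 341.44
Std = sqrt(341.44) = 18.4781
Z = (x - mean) / std
= (81 - 57.4) / 18.4781
= 23.6 / 18.4781
= 1.28

1.28


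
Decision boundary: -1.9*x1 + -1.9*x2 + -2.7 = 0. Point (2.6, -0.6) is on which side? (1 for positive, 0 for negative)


Compute -1.9 * 2.6 + -1.9 * -0.6 + -2.7
= -4.94 + 1.14 + -2.7
= -6.5
Since -6.5 < 0, the point is on the negative side.

0


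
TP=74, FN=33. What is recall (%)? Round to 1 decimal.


Recall = TP / (TP + FN) * 100
= 74 / (74 + 33)
= 74 / 107
= 0.6916
= 69.2%

69.2


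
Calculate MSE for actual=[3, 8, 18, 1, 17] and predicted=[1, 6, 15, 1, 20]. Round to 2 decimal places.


Differences: [2, 2, 3, 0, -3]
Squared errors: [4, 4, 9, 0, 9]
Sum of squared errors = 26
MSE = 26 / 5 = 5.20

5.20


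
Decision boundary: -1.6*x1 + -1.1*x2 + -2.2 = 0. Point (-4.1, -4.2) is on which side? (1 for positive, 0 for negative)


Compute -1.6 * -4.1 + -1.1 * -4.2 + -2.2
= 6.56 + 4.62 + -2.2
= 8.98
Since 8.98 >= 0, the point is on the positive side.

1


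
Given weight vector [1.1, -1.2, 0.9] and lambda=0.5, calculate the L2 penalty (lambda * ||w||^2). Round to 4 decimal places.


Squaring each weight:
1.1^2 = 1.21
(-1.2)^2 = 1.44
0.9^2 = 0.81
Sum of squares = 3.46
Penalty = 0.5 * 3.46 = 1.7300

1.7300


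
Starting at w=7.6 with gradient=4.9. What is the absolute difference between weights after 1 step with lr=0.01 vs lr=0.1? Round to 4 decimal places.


With lr=0.01: w_new = 7.6 - 0.01 * 4.9 = 7.551
With lr=0.1: w_new = 7.6 - 0.1 * 4.9 = 7.11
Absolute difference = |7.551 - 7.11|
= 0.4410

0.4410


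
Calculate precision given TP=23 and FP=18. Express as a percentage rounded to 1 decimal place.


Precision = TP / (TP + FP) * 100
= 23 / (23 + 18)
= 23 / 41
= 0.561
= 56.1%

56.1


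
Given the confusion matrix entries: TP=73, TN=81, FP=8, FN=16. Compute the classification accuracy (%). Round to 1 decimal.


Accuracy = (TP + TN) / (TP + TN + FP + FN) * 100
= (73 + 81) / (73 + 81 + 8 + 16)
= 154 / 178
= 0.8652
= 86.5%

86.5


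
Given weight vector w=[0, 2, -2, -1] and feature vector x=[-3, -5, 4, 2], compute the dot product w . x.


Element-wise products:
0 * -3 = 0
2 * -5 = -10
-2 * 4 = -8
-1 * 2 = -2
Sum = 0 + -10 + -8 + -2
= -20

-20


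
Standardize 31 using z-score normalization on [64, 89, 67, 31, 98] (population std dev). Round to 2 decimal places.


Mean = (64 + 89 + 67 + 31 + 98) / 5 = 69.8
Variance = sum((x_i - mean)^2) / n = 542.16
Std = sqrt(542.16) = 23.2843
Z = (x - mean) / std
= (31 - 69.8) / 23.2843
= -38.8 / 23.2843
= -1.67

-1.67


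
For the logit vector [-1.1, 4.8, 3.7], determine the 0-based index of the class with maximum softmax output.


Softmax is a monotonic transformation, so it preserves the argmax.
We need to find the index of the maximum logit.
Index 0: -1.1
Index 1: 4.8
Index 2: 3.7
Maximum logit = 4.8 at index 1

1


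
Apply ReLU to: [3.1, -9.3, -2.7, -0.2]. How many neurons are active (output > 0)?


ReLU(x) = max(0, x) for each element:
ReLU(3.1) = 3.1
ReLU(-9.3) = 0
ReLU(-2.7) = 0
ReLU(-0.2) = 0
Active neurons (>0): 1

1


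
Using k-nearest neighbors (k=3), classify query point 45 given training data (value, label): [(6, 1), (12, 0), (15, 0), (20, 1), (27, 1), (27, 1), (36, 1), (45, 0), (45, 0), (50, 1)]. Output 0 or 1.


Distances from query 45:
Point 45 (class 0): distance = 0
Point 45 (class 0): distance = 0
Point 50 (class 1): distance = 5
K=3 nearest neighbors: classes = [0, 0, 1]
Votes for class 1: 1 / 3
Majority vote => class 0

0


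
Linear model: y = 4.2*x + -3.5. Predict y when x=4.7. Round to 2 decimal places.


y = 4.2 * 4.7 + (-3.5)
= 19.74 + (-3.5)
= 16.24

16.24


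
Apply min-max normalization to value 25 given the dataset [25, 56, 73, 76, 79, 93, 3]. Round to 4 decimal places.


Min = 3, Max = 93
Range = 93 - 3 = 90
Scaled = (x - min) / (max - min)
= (25 - 3) / 90
= 22 / 90
= 0.2444

0.2444


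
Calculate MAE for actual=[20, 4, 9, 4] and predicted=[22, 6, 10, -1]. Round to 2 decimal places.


Absolute errors: [2, 2, 1, 5]
Sum of absolute errors = 10
MAE = 10 / 4 = 2.50

2.50


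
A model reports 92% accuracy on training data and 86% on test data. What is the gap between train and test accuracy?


Gap = train_accuracy - test_accuracy
= 92 - 86
= 6%
This moderate gap may indicate mild overfitting.

6


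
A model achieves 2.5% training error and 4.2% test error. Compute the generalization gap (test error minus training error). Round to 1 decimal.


Generalization gap = test_error - train_error
= 4.2 - 2.5
= 1.7%
A small gap suggests good generalization.

1.7


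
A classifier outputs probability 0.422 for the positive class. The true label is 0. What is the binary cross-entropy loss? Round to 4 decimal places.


For y=0: Loss = -log(1-p)
= -log(1 - 0.422)
= -log(0.578)
= -(-0.5482)
= 0.5482

0.5482


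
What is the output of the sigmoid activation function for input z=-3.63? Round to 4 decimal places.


sigmoid(z) = 1 / (1 + exp(-z))
exp(-(-3.63)) = exp(3.63) = 37.7128
1 + 37.7128 = 38.7128
1 / 38.7128 = 0.0258

0.0258


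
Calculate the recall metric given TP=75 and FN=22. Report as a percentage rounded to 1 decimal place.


Recall = TP / (TP + FN) * 100
= 75 / (75 + 22)
= 75 / 97
= 0.7732
= 77.3%

77.3


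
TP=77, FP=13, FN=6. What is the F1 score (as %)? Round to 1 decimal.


Precision = TP / (TP + FP) = 77 / 90 = 0.8556
Recall = TP / (TP + FN) = 77 / 83 = 0.9277
F1 = 2 * P * R / (P + R)
= 2 * 0.8556 * 0.9277 / (0.8556 + 0.9277)
= 1.5874 / 1.7833
= 0.8902
As percentage: 89.0%

89.0


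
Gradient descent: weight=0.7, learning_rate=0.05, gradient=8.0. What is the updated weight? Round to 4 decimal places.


w_new = w_old - lr * gradient
= 0.7 - 0.05 * 8.0
= 0.7 - (0.4)
= 0.3000

0.3000


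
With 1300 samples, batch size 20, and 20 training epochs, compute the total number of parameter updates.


Iterations per epoch = 1300 / 20 = 65
Total updates = iterations_per_epoch * epochs
= 65 * 20
= 1300

1300


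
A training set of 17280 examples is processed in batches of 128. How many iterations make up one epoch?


Iterations per epoch = dataset_size / batch_size
= 17280 / 128
= 135

135


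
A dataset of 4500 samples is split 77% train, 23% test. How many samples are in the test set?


Train samples = 4500 * 77% = 3465
Test samples = 4500 - 3465
= 1035

1035


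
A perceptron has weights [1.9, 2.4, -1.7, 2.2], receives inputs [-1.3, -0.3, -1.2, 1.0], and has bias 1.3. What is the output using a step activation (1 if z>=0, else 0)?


z = w . x + b
= 1.9*-1.3 + 2.4*-0.3 + -1.7*-1.2 + 2.2*1.0 + 1.3
= -2.47 + -0.72 + 2.04 + 2.2 + 1.3
= 1.05 + 1.3
= 2.35
Since z = 2.35 >= 0, output = 1

1


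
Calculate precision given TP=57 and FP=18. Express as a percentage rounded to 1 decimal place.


Precision = TP / (TP + FP) * 100
= 57 / (57 + 18)
= 57 / 75
= 0.76
= 76.0%

76.0


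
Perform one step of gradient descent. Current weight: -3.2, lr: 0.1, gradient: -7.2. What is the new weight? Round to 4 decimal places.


w_new = w_old - lr * gradient
= -3.2 - 0.1 * -7.2
= -3.2 - (-0.72)
= -2.4800

-2.4800


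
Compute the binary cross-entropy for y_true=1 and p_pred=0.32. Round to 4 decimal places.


For y=1: Loss = -log(p)
= -log(0.32)
= -(-1.1394)
= 1.1394

1.1394


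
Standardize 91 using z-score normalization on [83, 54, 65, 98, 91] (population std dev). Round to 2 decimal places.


Mean = (83 + 54 + 65 + 98 + 91) / 5 = 78.2
Variance = sum((x_i - mean)^2) / n = 267.76
Std = sqrt(267.76) = 16.3634
Z = (x - mean) / std
= (91 - 78.2) / 16.3634
= 12.8 / 16.3634
= 0.78

0.78


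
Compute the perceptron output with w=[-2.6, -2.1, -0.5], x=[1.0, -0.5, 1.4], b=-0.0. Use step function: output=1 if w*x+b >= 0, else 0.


z = w . x + b
= -2.6*1.0 + -2.1*-0.5 + -0.5*1.4 + -0.0
= -2.6 + 1.05 + -0.7 + -0.0
= -2.25 + -0.0
= -2.25
Since z = -2.25 < 0, output = 0

0


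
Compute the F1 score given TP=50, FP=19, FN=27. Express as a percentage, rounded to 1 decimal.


Precision = TP / (TP + FP) = 50 / 69 = 0.7246
Recall = TP / (TP + FN) = 50 / 77 = 0.6494
F1 = 2 * P * R / (P + R)
= 2 * 0.7246 * 0.6494 / (0.7246 + 0.6494)
= 0.9411 / 1.374
= 0.6849
As percentage: 68.5%

68.5


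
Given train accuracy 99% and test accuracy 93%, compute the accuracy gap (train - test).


Gap = train_accuracy - test_accuracy
= 99 - 93
= 6%
This moderate gap may indicate mild overfitting.

6


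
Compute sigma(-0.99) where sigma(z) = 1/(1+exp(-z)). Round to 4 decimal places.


sigmoid(z) = 1 / (1 + exp(-z))
exp(-(-0.99)) = exp(0.99) = 2.6912
1 + 2.6912 = 3.6912
1 / 3.6912 = 0.2709

0.2709


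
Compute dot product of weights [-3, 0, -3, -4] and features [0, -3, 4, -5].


Element-wise products:
-3 * 0 = 0
0 * -3 = 0
-3 * 4 = -12
-4 * -5 = 20
Sum = 0 + 0 + -12 + 20
= 8

8


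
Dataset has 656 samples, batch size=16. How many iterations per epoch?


Iterations per epoch = dataset_size / batch_size
= 656 / 16
= 41

41


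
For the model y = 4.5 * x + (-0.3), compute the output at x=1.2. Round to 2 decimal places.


y = 4.5 * 1.2 + (-0.3)
= 5.4 + (-0.3)
= 5.10

5.10


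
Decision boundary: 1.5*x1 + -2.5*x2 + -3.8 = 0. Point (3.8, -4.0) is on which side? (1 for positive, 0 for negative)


Compute 1.5 * 3.8 + -2.5 * -4.0 + -3.8
= 5.7 + 10.0 + -3.8
= 11.9
Since 11.9 >= 0, the point is on the positive side.

1


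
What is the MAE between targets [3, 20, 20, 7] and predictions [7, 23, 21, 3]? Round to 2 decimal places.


Absolute errors: [4, 3, 1, 4]
Sum of absolute errors = 12
MAE = 12 / 4 = 3.00

3.00


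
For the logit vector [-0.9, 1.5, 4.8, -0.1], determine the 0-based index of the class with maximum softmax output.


Softmax is a monotonic transformation, so it preserves the argmax.
We need to find the index of the maximum logit.
Index 0: -0.9
Index 1: 1.5
Index 2: 4.8
Index 3: -0.1
Maximum logit = 4.8 at index 2

2


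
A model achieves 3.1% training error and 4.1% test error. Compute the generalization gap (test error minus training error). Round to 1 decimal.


Generalization gap = test_error - train_error
= 4.1 - 3.1
= 1.0%
A small gap suggests good generalization.

1.0


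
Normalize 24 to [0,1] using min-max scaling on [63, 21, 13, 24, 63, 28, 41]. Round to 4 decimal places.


Min = 13, Max = 63
Range = 63 - 13 = 50
Scaled = (x - min) / (max - min)
= (24 - 13) / 50
= 11 / 50
= 0.2200

0.2200


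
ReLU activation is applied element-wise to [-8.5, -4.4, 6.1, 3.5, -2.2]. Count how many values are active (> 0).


ReLU(x) = max(0, x) for each element:
ReLU(-8.5) = 0
ReLU(-4.4) = 0
ReLU(6.1) = 6.1
ReLU(3.5) = 3.5
ReLU(-2.2) = 0
Active neurons (>0): 2

2


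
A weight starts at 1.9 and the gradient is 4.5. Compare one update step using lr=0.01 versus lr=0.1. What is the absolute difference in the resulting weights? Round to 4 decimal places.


With lr=0.01: w_new = 1.9 - 0.01 * 4.5 = 1.855
With lr=0.1: w_new = 1.9 - 0.1 * 4.5 = 1.45
Absolute difference = |1.855 - 1.45|
= 0.4050

0.4050


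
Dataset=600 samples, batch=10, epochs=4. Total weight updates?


Iterations per epoch = 600 / 10 = 60
Total updates = iterations_per_epoch * epochs
= 60 * 4
= 240

240


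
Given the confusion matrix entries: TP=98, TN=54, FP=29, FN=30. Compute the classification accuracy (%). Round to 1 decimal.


Accuracy = (TP + TN) / (TP + TN + FP + FN) * 100
= (98 + 54) / (98 + 54 + 29 + 30)
= 152 / 211
= 0.7204
= 72.0%

72.0


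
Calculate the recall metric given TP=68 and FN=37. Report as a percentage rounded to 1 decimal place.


Recall = TP / (TP + FN) * 100
= 68 / (68 + 37)
= 68 / 105
= 0.6476
= 64.8%

64.8


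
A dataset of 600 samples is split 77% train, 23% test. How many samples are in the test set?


Train samples = 600 * 77% = 462
Test samples = 600 - 462
= 138

138


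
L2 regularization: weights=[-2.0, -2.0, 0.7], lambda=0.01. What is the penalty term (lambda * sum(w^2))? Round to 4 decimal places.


Squaring each weight:
(-2.0)^2 = 4.0
(-2.0)^2 = 4.0
0.7^2 = 0.49
Sum of squares = 8.49
Penalty = 0.01 * 8.49 = 0.0849

0.0849


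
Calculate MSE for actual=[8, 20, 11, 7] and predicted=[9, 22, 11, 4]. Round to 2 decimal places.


Differences: [-1, -2, 0, 3]
Squared errors: [1, 4, 0, 9]
Sum of squared errors = 14
MSE = 14 / 4 = 3.50

3.50


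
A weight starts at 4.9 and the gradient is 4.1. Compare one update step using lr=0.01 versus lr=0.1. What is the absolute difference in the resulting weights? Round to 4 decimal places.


With lr=0.01: w_new = 4.9 - 0.01 * 4.1 = 4.859
With lr=0.1: w_new = 4.9 - 0.1 * 4.1 = 4.49
Absolute difference = |4.859 - 4.49|
= 0.3690

0.3690


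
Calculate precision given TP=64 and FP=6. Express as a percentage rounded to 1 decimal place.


Precision = TP / (TP + FP) * 100
= 64 / (64 + 6)
= 64 / 70
= 0.9143
= 91.4%

91.4


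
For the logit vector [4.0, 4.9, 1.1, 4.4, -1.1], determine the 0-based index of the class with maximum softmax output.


Softmax is a monotonic transformation, so it preserves the argmax.
We need to find the index of the maximum logit.
Index 0: 4.0
Index 1: 4.9
Index 2: 1.1
Index 3: 4.4
Index 4: -1.1
Maximum logit = 4.9 at index 1

1


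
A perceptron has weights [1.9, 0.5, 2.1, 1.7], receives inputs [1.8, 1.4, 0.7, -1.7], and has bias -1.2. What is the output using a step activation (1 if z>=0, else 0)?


z = w . x + b
= 1.9*1.8 + 0.5*1.4 + 2.1*0.7 + 1.7*-1.7 + -1.2
= 3.42 + 0.7 + 1.47 + -2.89 + -1.2
= 2.7 + -1.2
= 1.5
Since z = 1.5 >= 0, output = 1

1


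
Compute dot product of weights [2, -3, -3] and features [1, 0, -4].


Element-wise products:
2 * 1 = 2
-3 * 0 = 0
-3 * -4 = 12
Sum = 2 + 0 + 12
= 14

14


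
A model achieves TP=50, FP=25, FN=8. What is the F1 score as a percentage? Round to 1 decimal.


Precision = TP / (TP + FP) = 50 / 75 = 0.6667
Recall = TP / (TP + FN) = 50 / 58 = 0.8621
F1 = 2 * P * R / (P + R)
= 2 * 0.6667 * 0.8621 / (0.6667 + 0.8621)
= 1.1494 / 1.5287
= 0.7519
As percentage: 75.2%

75.2


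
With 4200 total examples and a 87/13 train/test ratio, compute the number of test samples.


Train samples = 4200 * 87% = 3654
Test samples = 4200 - 3654
= 546

546


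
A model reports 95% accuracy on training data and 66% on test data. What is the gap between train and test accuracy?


Gap = train_accuracy - test_accuracy
= 95 - 66
= 29%
This large gap strongly indicates overfitting.

29


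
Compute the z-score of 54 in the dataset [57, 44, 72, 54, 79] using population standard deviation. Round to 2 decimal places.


Mean = (57 + 44 + 72 + 54 + 79) / 5 = 61.2
Variance = sum((x_i - mean)^2) / n = 159.76
Std = sqrt(159.76) = 12.6396
Z = (x - mean) / std
= (54 - 61.2) / 12.6396
= -7.2 / 12.6396
= -0.57

-0.57


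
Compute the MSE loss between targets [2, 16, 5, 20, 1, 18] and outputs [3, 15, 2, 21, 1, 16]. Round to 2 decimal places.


Differences: [-1, 1, 3, -1, 0, 2]
Squared errors: [1, 1, 9, 1, 0, 4]
Sum of squared errors = 16
MSE = 16 / 6 = 2.67

2.67


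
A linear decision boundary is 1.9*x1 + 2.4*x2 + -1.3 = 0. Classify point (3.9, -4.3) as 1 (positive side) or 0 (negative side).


Compute 1.9 * 3.9 + 2.4 * -4.3 + -1.3
= 7.41 + -10.32 + -1.3
= -4.21
Since -4.21 < 0, the point is on the negative side.

0


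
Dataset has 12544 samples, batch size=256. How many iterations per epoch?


Iterations per epoch = dataset_size / batch_size
= 12544 / 256
= 49

49


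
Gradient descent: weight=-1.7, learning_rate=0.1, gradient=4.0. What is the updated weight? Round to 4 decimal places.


w_new = w_old - lr * gradient
= -1.7 - 0.1 * 4.0
= -1.7 - (0.4)
= -2.1000

-2.1000


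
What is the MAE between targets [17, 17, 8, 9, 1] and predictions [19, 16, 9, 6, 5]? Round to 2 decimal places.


Absolute errors: [2, 1, 1, 3, 4]
Sum of absolute errors = 11
MAE = 11 / 5 = 2.20

2.20


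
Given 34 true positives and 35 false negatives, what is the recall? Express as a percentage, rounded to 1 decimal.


Recall = TP / (TP + FN) * 100
= 34 / (34 + 35)
= 34 / 69
= 0.4928
= 49.3%

49.3


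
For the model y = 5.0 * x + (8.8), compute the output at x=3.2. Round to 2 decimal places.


y = 5.0 * 3.2 + (8.8)
= 16.0 + (8.8)
= 24.80

24.80


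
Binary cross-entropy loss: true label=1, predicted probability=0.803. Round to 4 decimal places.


For y=1: Loss = -log(p)
= -log(0.803)
= -(-0.2194)
= 0.2194

0.2194


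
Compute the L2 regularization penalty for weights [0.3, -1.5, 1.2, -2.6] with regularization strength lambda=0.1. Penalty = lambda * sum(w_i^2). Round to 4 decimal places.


Squaring each weight:
0.3^2 = 0.09
(-1.5)^2 = 2.25
1.2^2 = 1.44
(-2.6)^2 = 6.76
Sum of squares = 10.54
Penalty = 0.1 * 10.54 = 1.0540

1.0540


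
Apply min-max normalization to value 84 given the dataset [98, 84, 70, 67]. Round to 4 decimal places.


Min = 67, Max = 98
Range = 98 - 67 = 31
Scaled = (x - min) / (max - min)
= (84 - 67) / 31
= 17 / 31
= 0.5484

0.5484


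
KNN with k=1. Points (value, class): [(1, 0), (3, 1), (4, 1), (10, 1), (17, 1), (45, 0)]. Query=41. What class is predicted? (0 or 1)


Distances from query 41:
Point 45 (class 0): distance = 4
K=1 nearest neighbors: classes = [0]
Votes for class 1: 0 / 1
Majority vote => class 0

0


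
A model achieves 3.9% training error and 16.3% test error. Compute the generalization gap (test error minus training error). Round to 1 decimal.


Generalization gap = test_error - train_error
= 16.3 - 3.9
= 12.4%
A large gap suggests overfitting.

12.4


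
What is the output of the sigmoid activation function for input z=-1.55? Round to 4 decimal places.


sigmoid(z) = 1 / (1 + exp(-z))
exp(-(-1.55)) = exp(1.55) = 4.7115
1 + 4.7115 = 5.7115
1 / 5.7115 = 0.1751

0.1751


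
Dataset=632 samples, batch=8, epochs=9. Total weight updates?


Iterations per epoch = 632 / 8 = 79
Total updates = iterations_per_epoch * epochs
= 79 * 9
= 711

711


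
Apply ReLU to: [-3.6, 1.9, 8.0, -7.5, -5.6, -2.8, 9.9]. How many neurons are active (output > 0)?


ReLU(x) = max(0, x) for each element:
ReLU(-3.6) = 0
ReLU(1.9) = 1.9
ReLU(8.0) = 8.0
ReLU(-7.5) = 0
ReLU(-5.6) = 0
ReLU(-2.8) = 0
ReLU(9.9) = 9.9
Active neurons (>0): 3

3


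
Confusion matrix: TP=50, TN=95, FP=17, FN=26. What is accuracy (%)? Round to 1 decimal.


Accuracy = (TP + TN) / (TP + TN + FP + FN) * 100
= (50 + 95) / (50 + 95 + 17 + 26)
= 145 / 188
= 0.7713
= 77.1%

77.1


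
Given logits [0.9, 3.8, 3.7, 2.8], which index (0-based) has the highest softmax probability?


Softmax is a monotonic transformation, so it preserves the argmax.
We need to find the index of the maximum logit.
Index 0: 0.9
Index 1: 3.8
Index 2: 3.7
Index 3: 2.8
Maximum logit = 3.8 at index 1

1


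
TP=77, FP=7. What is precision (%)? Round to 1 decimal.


Precision = TP / (TP + FP) * 100
= 77 / (77 + 7)
= 77 / 84
= 0.9167
= 91.7%

91.7


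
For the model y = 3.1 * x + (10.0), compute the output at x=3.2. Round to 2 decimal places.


y = 3.1 * 3.2 + (10.0)
= 9.92 + (10.0)
= 19.92

19.92


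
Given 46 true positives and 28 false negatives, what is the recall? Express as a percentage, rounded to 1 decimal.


Recall = TP / (TP + FN) * 100
= 46 / (46 + 28)
= 46 / 74
= 0.6216
= 62.2%

62.2


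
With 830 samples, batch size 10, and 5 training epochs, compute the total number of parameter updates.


Iterations per epoch = 830 / 10 = 83
Total updates = iterations_per_epoch * epochs
= 83 * 5
= 415

415


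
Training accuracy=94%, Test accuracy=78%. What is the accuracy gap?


Gap = train_accuracy - test_accuracy
= 94 - 78
= 16%
This gap suggests the model is overfitting.

16


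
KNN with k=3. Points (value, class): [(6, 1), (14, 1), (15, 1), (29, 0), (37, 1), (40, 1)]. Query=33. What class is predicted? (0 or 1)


Distances from query 33:
Point 29 (class 0): distance = 4
Point 37 (class 1): distance = 4
Point 40 (class 1): distance = 7
K=3 nearest neighbors: classes = [0, 1, 1]
Votes for class 1: 2 / 3
Majority vote => class 1

1


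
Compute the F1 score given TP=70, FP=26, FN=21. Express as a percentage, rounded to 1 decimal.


Precision = TP / (TP + FP) = 70 / 96 = 0.7292
Recall = TP / (TP + FN) = 70 / 91 = 0.7692
F1 = 2 * P * R / (P + R)
= 2 * 0.7292 * 0.7692 / (0.7292 + 0.7692)
= 1.1218 / 1.4984
= 0.7487
As percentage: 74.9%

74.9


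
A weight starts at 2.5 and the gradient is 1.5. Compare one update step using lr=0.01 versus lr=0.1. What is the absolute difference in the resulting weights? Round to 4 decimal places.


With lr=0.01: w_new = 2.5 - 0.01 * 1.5 = 2.485
With lr=0.1: w_new = 2.5 - 0.1 * 1.5 = 2.35
Absolute difference = |2.485 - 2.35|
= 0.1350

0.1350


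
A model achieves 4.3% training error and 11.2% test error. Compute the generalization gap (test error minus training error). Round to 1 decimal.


Generalization gap = test_error - train_error
= 11.2 - 4.3
= 6.9%
A moderate gap.

6.9


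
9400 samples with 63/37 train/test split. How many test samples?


Train samples = 9400 * 63% = 5922
Test samples = 9400 - 5922
= 3478

3478


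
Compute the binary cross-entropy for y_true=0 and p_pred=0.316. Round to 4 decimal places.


For y=0: Loss = -log(1-p)
= -log(1 - 0.316)
= -log(0.684)
= -(-0.3798)
= 0.3798

0.3798


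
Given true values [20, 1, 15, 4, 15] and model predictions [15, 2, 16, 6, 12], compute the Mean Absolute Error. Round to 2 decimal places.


Absolute errors: [5, 1, 1, 2, 3]
Sum of absolute errors = 12
MAE = 12 / 5 = 2.40

2.40


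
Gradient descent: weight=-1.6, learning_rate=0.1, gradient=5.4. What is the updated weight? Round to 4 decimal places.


w_new = w_old - lr * gradient
= -1.6 - 0.1 * 5.4
= -1.6 - (0.54)
= -2.1400

-2.1400


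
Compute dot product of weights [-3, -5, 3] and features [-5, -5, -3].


Element-wise products:
-3 * -5 = 15
-5 * -5 = 25
3 * -3 = -9
Sum = 15 + 25 + -9
= 31

31


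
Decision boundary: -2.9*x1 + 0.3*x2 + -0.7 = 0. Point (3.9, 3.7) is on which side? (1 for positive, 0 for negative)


Compute -2.9 * 3.9 + 0.3 * 3.7 + -0.7
= -11.31 + 1.11 + -0.7
= -10.9
Since -10.9 < 0, the point is on the negative side.

0


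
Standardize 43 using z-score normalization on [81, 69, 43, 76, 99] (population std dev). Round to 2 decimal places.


Mean = (81 + 69 + 43 + 76 + 99) / 5 = 73.6
Variance = sum((x_i - mean)^2) / n = 332.64
Std = sqrt(332.64) = 18.2384
Z = (x - mean) / std
= (43 - 73.6) / 18.2384
= -30.6 / 18.2384
= -1.68

-1.68


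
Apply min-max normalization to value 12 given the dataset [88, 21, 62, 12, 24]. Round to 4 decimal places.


Min = 12, Max = 88
Range = 88 - 12 = 76
Scaled = (x - min) / (max - min)
= (12 - 12) / 76
= 0 / 76
= 0.0000

0.0000


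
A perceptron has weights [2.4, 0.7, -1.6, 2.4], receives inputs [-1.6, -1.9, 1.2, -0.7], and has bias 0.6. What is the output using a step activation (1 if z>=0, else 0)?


z = w . x + b
= 2.4*-1.6 + 0.7*-1.9 + -1.6*1.2 + 2.4*-0.7 + 0.6
= -3.84 + -1.33 + -1.92 + -1.68 + 0.6
= -8.77 + 0.6
= -8.17
Since z = -8.17 < 0, output = 0

0


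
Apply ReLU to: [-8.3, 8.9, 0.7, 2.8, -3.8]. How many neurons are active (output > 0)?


ReLU(x) = max(0, x) for each element:
ReLU(-8.3) = 0
ReLU(8.9) = 8.9
ReLU(0.7) = 0.7
ReLU(2.8) = 2.8
ReLU(-3.8) = 0
Active neurons (>0): 3

3


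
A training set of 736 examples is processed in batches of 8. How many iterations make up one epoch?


Iterations per epoch = dataset_size / batch_size
= 736 / 8
= 92

92


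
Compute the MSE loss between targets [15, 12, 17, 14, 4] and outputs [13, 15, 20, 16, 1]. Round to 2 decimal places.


Differences: [2, -3, -3, -2, 3]
Squared errors: [4, 9, 9, 4, 9]
Sum of squared errors = 35
MSE = 35 / 5 = 7.00

7.00


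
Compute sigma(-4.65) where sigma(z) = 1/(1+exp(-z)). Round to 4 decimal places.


sigmoid(z) = 1 / (1 + exp(-z))
exp(-(-4.65)) = exp(4.65) = 104.585
1 + 104.585 = 105.585
1 / 105.585 = 0.0095

0.0095


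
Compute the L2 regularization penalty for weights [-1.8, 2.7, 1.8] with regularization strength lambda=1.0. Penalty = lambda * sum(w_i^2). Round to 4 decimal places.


Squaring each weight:
(-1.8)^2 = 3.24
2.7^2 = 7.29
1.8^2 = 3.24
Sum of squares = 13.77
Penalty = 1.0 * 13.77 = 13.7700

13.7700


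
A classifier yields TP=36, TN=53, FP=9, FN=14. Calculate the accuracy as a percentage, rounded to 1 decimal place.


Accuracy = (TP + TN) / (TP + TN + FP + FN) * 100
= (36 + 53) / (36 + 53 + 9 + 14)
= 89 / 112
= 0.7946
= 79.5%

79.5


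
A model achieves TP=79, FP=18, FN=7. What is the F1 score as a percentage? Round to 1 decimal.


Precision = TP / (TP + FP) = 79 / 97 = 0.8144
Recall = TP / (TP + FN) = 79 / 86 = 0.9186
F1 = 2 * P * R / (P + R)
= 2 * 0.8144 * 0.9186 / (0.8144 + 0.9186)
= 1.4963 / 1.733
= 0.8634
As percentage: 86.3%

86.3


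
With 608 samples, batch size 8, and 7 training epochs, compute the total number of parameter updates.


Iterations per epoch = 608 / 8 = 76
Total updates = iterations_per_epoch * epochs
= 76 * 7
= 532

532
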